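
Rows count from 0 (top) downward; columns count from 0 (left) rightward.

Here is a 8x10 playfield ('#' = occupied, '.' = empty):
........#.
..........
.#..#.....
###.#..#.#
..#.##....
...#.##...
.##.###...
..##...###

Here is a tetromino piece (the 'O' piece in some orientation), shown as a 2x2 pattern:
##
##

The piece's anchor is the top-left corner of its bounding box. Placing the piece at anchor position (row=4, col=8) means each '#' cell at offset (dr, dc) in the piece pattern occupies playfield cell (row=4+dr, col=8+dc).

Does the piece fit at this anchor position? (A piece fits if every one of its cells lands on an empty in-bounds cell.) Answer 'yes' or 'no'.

Answer: yes

Derivation:
Check each piece cell at anchor (4, 8):
  offset (0,0) -> (4,8): empty -> OK
  offset (0,1) -> (4,9): empty -> OK
  offset (1,0) -> (5,8): empty -> OK
  offset (1,1) -> (5,9): empty -> OK
All cells valid: yes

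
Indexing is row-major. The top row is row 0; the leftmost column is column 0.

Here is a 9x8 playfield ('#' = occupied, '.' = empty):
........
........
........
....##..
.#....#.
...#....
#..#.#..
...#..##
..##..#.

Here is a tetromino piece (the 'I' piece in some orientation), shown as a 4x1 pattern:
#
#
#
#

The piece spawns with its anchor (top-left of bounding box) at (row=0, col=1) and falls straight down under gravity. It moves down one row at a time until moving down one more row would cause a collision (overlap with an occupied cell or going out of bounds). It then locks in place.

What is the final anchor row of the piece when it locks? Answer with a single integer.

Answer: 0

Derivation:
Spawn at (row=0, col=1). Try each row:
  row 0: fits
  row 1: blocked -> lock at row 0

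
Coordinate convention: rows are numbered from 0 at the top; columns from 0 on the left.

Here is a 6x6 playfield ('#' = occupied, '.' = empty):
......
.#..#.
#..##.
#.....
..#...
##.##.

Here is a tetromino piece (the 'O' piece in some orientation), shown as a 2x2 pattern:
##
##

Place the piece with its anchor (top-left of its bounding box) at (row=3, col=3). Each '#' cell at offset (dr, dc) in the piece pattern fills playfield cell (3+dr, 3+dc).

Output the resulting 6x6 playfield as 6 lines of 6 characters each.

Answer: ......
.#..#.
#..##.
#..##.
..###.
##.##.

Derivation:
Fill (3+0,3+0) = (3,3)
Fill (3+0,3+1) = (3,4)
Fill (3+1,3+0) = (4,3)
Fill (3+1,3+1) = (4,4)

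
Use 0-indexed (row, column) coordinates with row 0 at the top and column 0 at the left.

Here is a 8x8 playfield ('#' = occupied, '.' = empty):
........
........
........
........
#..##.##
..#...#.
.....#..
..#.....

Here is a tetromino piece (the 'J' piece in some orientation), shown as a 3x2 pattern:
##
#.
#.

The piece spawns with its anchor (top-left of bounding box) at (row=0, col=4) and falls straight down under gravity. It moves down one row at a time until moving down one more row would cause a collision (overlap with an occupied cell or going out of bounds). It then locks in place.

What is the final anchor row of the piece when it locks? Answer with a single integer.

Answer: 1

Derivation:
Spawn at (row=0, col=4). Try each row:
  row 0: fits
  row 1: fits
  row 2: blocked -> lock at row 1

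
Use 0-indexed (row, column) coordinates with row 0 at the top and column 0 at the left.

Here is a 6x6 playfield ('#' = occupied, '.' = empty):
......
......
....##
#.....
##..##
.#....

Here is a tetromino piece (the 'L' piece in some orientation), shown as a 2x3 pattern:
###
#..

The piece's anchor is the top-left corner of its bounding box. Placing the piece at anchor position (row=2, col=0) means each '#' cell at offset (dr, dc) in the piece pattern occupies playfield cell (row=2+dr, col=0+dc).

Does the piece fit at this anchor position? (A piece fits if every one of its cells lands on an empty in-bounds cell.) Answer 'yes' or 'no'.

Check each piece cell at anchor (2, 0):
  offset (0,0) -> (2,0): empty -> OK
  offset (0,1) -> (2,1): empty -> OK
  offset (0,2) -> (2,2): empty -> OK
  offset (1,0) -> (3,0): occupied ('#') -> FAIL
All cells valid: no

Answer: no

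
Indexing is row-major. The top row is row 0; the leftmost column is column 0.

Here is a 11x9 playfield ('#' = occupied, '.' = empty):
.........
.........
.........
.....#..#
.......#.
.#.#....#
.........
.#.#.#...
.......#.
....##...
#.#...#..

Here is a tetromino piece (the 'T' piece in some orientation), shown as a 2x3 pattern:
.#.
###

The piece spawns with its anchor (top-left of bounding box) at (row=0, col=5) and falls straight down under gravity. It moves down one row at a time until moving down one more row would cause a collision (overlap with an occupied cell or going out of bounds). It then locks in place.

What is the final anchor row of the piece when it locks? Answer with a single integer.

Answer: 1

Derivation:
Spawn at (row=0, col=5). Try each row:
  row 0: fits
  row 1: fits
  row 2: blocked -> lock at row 1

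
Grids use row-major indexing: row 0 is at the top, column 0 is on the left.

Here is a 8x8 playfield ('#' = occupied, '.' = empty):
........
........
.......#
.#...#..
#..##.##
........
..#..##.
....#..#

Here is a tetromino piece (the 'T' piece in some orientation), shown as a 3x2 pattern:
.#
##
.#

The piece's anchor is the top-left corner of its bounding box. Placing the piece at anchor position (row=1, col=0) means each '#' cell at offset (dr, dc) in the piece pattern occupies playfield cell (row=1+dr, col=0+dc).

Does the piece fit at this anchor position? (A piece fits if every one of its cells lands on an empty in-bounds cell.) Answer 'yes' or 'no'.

Answer: no

Derivation:
Check each piece cell at anchor (1, 0):
  offset (0,1) -> (1,1): empty -> OK
  offset (1,0) -> (2,0): empty -> OK
  offset (1,1) -> (2,1): empty -> OK
  offset (2,1) -> (3,1): occupied ('#') -> FAIL
All cells valid: no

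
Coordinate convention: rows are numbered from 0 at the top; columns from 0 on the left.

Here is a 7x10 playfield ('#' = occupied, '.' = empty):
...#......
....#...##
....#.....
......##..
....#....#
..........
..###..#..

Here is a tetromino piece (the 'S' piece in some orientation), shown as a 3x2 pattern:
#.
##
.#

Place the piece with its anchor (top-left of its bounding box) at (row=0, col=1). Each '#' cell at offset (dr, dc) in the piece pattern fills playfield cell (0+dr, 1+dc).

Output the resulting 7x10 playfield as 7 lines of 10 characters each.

Fill (0+0,1+0) = (0,1)
Fill (0+1,1+0) = (1,1)
Fill (0+1,1+1) = (1,2)
Fill (0+2,1+1) = (2,2)

Answer: .#.#......
.##.#...##
..#.#.....
......##..
....#....#
..........
..###..#..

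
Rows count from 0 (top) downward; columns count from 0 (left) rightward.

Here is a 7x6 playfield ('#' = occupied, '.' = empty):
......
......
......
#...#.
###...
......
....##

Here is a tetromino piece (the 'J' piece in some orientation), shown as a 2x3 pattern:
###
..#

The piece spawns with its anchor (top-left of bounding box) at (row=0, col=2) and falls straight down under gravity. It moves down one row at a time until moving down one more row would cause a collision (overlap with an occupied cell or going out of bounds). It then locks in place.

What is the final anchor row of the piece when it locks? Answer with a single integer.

Answer: 1

Derivation:
Spawn at (row=0, col=2). Try each row:
  row 0: fits
  row 1: fits
  row 2: blocked -> lock at row 1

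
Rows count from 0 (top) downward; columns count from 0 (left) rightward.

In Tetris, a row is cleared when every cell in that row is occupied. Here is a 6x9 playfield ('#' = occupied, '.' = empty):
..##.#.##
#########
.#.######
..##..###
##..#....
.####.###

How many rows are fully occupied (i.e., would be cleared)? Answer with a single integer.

Check each row:
  row 0: 4 empty cells -> not full
  row 1: 0 empty cells -> FULL (clear)
  row 2: 2 empty cells -> not full
  row 3: 4 empty cells -> not full
  row 4: 6 empty cells -> not full
  row 5: 2 empty cells -> not full
Total rows cleared: 1

Answer: 1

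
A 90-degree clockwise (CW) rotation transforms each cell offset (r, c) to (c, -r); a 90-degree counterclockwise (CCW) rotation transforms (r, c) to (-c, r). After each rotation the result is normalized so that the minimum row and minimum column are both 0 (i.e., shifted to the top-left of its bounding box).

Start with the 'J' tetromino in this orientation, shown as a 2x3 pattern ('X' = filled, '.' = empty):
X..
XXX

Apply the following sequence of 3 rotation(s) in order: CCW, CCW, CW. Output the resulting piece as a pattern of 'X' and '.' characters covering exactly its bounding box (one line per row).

Start:
X..
XXX
After rotation 1 (CCW):
.X
.X
XX
After rotation 2 (CCW):
XXX
..X
After rotation 3 (CW):
.X
.X
XX

Answer: .X
.X
XX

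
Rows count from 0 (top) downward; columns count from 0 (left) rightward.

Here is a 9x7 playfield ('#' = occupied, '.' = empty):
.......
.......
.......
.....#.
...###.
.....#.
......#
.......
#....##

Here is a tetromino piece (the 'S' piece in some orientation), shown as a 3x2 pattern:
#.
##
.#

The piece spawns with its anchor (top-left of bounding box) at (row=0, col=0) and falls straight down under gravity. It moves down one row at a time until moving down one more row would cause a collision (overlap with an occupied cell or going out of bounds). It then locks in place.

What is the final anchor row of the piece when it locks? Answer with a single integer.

Answer: 6

Derivation:
Spawn at (row=0, col=0). Try each row:
  row 0: fits
  row 1: fits
  row 2: fits
  row 3: fits
  row 4: fits
  row 5: fits
  row 6: fits
  row 7: blocked -> lock at row 6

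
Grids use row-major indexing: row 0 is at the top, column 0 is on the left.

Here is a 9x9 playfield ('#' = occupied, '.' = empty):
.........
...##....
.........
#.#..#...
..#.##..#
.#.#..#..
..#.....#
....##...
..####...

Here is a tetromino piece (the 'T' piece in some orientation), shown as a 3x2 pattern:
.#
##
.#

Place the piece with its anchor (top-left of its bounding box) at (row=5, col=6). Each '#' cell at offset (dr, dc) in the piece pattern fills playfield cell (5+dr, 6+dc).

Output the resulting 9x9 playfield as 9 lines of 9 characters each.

Fill (5+0,6+1) = (5,7)
Fill (5+1,6+0) = (6,6)
Fill (5+1,6+1) = (6,7)
Fill (5+2,6+1) = (7,7)

Answer: .........
...##....
.........
#.#..#...
..#.##..#
.#.#..##.
..#...###
....##.#.
..####...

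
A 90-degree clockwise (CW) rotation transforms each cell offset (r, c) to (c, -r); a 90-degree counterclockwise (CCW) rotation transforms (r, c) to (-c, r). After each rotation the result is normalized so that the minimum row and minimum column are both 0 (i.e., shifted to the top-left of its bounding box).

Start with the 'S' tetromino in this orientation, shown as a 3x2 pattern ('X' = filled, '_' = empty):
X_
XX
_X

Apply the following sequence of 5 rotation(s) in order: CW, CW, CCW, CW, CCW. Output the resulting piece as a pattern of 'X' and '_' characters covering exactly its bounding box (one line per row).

Answer: _XX
XX_

Derivation:
Start:
X_
XX
_X
After rotation 1 (CW):
_XX
XX_
After rotation 2 (CW):
X_
XX
_X
After rotation 3 (CCW):
_XX
XX_
After rotation 4 (CW):
X_
XX
_X
After rotation 5 (CCW):
_XX
XX_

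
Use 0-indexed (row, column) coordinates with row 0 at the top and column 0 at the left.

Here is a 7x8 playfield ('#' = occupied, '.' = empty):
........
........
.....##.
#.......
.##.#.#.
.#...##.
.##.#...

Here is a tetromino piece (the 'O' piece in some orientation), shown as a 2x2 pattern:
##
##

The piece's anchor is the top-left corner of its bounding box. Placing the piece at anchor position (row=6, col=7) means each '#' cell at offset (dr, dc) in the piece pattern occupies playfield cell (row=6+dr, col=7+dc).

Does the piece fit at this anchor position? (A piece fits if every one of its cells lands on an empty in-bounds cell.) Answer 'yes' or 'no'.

Answer: no

Derivation:
Check each piece cell at anchor (6, 7):
  offset (0,0) -> (6,7): empty -> OK
  offset (0,1) -> (6,8): out of bounds -> FAIL
  offset (1,0) -> (7,7): out of bounds -> FAIL
  offset (1,1) -> (7,8): out of bounds -> FAIL
All cells valid: no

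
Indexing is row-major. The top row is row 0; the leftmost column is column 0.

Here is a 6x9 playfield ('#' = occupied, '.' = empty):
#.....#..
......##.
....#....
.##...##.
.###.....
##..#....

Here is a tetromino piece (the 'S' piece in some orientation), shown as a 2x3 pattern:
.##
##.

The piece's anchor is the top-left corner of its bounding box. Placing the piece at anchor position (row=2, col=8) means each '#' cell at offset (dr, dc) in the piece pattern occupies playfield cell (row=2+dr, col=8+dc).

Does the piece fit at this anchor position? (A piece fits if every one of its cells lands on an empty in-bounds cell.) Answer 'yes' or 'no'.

Check each piece cell at anchor (2, 8):
  offset (0,1) -> (2,9): out of bounds -> FAIL
  offset (0,2) -> (2,10): out of bounds -> FAIL
  offset (1,0) -> (3,8): empty -> OK
  offset (1,1) -> (3,9): out of bounds -> FAIL
All cells valid: no

Answer: no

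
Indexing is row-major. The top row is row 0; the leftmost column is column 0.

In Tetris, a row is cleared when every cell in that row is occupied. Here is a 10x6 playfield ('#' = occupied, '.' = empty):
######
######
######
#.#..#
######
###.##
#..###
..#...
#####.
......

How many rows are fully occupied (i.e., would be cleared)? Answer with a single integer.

Answer: 4

Derivation:
Check each row:
  row 0: 0 empty cells -> FULL (clear)
  row 1: 0 empty cells -> FULL (clear)
  row 2: 0 empty cells -> FULL (clear)
  row 3: 3 empty cells -> not full
  row 4: 0 empty cells -> FULL (clear)
  row 5: 1 empty cell -> not full
  row 6: 2 empty cells -> not full
  row 7: 5 empty cells -> not full
  row 8: 1 empty cell -> not full
  row 9: 6 empty cells -> not full
Total rows cleared: 4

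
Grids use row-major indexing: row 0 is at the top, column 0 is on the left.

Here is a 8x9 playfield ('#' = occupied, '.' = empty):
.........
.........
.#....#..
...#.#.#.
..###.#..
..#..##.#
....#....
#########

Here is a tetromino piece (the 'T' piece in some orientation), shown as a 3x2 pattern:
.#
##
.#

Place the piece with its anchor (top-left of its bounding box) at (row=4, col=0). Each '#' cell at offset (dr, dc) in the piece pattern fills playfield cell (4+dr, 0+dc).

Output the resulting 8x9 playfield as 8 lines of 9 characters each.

Answer: .........
.........
.#....#..
...#.#.#.
.####.#..
###..##.#
.#..#....
#########

Derivation:
Fill (4+0,0+1) = (4,1)
Fill (4+1,0+0) = (5,0)
Fill (4+1,0+1) = (5,1)
Fill (4+2,0+1) = (6,1)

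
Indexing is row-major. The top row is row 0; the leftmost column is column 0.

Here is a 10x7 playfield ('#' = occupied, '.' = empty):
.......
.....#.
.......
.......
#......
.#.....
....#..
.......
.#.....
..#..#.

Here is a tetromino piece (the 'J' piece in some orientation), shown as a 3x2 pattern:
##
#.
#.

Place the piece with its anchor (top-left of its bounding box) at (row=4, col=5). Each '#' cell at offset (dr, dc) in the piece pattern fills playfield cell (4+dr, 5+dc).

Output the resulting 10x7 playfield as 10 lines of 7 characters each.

Fill (4+0,5+0) = (4,5)
Fill (4+0,5+1) = (4,6)
Fill (4+1,5+0) = (5,5)
Fill (4+2,5+0) = (6,5)

Answer: .......
.....#.
.......
.......
#....##
.#...#.
....##.
.......
.#.....
..#..#.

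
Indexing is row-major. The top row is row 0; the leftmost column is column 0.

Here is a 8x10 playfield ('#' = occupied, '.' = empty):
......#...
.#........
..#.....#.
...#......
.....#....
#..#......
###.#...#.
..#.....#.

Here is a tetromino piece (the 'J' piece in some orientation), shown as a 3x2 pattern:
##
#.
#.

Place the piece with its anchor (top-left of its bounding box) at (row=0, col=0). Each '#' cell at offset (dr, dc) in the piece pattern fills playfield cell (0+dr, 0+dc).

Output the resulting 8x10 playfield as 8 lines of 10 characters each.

Fill (0+0,0+0) = (0,0)
Fill (0+0,0+1) = (0,1)
Fill (0+1,0+0) = (1,0)
Fill (0+2,0+0) = (2,0)

Answer: ##....#...
##........
#.#.....#.
...#......
.....#....
#..#......
###.#...#.
..#.....#.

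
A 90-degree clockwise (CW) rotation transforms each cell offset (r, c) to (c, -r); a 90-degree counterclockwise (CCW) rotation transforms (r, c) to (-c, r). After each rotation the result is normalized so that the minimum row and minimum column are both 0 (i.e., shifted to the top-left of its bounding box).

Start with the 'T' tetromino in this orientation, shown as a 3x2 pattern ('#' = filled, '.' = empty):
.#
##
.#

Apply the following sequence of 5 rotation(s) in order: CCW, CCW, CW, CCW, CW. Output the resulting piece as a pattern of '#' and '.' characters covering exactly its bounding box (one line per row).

Answer: ###
.#.

Derivation:
Start:
.#
##
.#
After rotation 1 (CCW):
###
.#.
After rotation 2 (CCW):
#.
##
#.
After rotation 3 (CW):
###
.#.
After rotation 4 (CCW):
#.
##
#.
After rotation 5 (CW):
###
.#.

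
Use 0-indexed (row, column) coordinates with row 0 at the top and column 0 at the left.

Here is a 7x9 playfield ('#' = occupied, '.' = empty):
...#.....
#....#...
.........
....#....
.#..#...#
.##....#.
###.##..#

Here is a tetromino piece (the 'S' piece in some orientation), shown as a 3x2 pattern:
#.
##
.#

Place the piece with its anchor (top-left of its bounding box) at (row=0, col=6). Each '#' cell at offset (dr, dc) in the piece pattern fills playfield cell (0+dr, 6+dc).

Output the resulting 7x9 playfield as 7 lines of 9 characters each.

Answer: ...#..#..
#....###.
.......#.
....#....
.#..#...#
.##....#.
###.##..#

Derivation:
Fill (0+0,6+0) = (0,6)
Fill (0+1,6+0) = (1,6)
Fill (0+1,6+1) = (1,7)
Fill (0+2,6+1) = (2,7)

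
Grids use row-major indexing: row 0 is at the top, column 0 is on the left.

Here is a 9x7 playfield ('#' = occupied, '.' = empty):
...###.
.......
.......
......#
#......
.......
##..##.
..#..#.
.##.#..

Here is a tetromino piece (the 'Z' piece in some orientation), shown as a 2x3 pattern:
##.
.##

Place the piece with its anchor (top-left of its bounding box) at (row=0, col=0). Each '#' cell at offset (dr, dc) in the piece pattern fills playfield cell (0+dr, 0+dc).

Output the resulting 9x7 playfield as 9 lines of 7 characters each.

Fill (0+0,0+0) = (0,0)
Fill (0+0,0+1) = (0,1)
Fill (0+1,0+1) = (1,1)
Fill (0+1,0+2) = (1,2)

Answer: ##.###.
.##....
.......
......#
#......
.......
##..##.
..#..#.
.##.#..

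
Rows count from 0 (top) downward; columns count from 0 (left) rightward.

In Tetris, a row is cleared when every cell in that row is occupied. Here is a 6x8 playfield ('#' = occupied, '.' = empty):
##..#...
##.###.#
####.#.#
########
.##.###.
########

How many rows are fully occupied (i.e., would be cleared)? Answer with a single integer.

Check each row:
  row 0: 5 empty cells -> not full
  row 1: 2 empty cells -> not full
  row 2: 2 empty cells -> not full
  row 3: 0 empty cells -> FULL (clear)
  row 4: 3 empty cells -> not full
  row 5: 0 empty cells -> FULL (clear)
Total rows cleared: 2

Answer: 2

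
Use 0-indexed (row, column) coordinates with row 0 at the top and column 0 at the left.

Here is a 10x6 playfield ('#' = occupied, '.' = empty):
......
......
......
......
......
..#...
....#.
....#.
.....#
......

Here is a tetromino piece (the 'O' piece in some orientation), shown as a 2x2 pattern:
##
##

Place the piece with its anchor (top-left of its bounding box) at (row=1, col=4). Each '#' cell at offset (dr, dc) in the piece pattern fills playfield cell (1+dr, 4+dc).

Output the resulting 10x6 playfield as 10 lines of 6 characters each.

Fill (1+0,4+0) = (1,4)
Fill (1+0,4+1) = (1,5)
Fill (1+1,4+0) = (2,4)
Fill (1+1,4+1) = (2,5)

Answer: ......
....##
....##
......
......
..#...
....#.
....#.
.....#
......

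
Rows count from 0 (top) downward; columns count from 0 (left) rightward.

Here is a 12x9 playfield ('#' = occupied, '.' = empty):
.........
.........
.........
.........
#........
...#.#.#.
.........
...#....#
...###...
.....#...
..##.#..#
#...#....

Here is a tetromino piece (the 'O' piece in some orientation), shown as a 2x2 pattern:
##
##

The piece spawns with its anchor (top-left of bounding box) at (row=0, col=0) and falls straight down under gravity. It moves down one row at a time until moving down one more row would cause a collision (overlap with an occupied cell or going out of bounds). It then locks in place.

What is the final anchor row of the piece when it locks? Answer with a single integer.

Answer: 2

Derivation:
Spawn at (row=0, col=0). Try each row:
  row 0: fits
  row 1: fits
  row 2: fits
  row 3: blocked -> lock at row 2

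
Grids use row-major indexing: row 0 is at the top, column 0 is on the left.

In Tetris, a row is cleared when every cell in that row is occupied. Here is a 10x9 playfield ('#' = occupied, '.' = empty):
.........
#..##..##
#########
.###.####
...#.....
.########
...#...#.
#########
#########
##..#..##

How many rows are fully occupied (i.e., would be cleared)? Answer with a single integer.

Answer: 3

Derivation:
Check each row:
  row 0: 9 empty cells -> not full
  row 1: 4 empty cells -> not full
  row 2: 0 empty cells -> FULL (clear)
  row 3: 2 empty cells -> not full
  row 4: 8 empty cells -> not full
  row 5: 1 empty cell -> not full
  row 6: 7 empty cells -> not full
  row 7: 0 empty cells -> FULL (clear)
  row 8: 0 empty cells -> FULL (clear)
  row 9: 4 empty cells -> not full
Total rows cleared: 3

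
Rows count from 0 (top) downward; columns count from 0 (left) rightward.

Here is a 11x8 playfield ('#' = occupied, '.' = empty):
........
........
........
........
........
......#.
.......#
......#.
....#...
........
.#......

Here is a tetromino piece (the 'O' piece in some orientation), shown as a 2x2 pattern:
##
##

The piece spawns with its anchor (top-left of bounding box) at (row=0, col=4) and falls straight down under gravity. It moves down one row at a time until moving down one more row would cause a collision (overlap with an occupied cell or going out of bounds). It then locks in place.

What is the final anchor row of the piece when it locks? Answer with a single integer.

Spawn at (row=0, col=4). Try each row:
  row 0: fits
  row 1: fits
  row 2: fits
  row 3: fits
  row 4: fits
  row 5: fits
  row 6: fits
  row 7: blocked -> lock at row 6

Answer: 6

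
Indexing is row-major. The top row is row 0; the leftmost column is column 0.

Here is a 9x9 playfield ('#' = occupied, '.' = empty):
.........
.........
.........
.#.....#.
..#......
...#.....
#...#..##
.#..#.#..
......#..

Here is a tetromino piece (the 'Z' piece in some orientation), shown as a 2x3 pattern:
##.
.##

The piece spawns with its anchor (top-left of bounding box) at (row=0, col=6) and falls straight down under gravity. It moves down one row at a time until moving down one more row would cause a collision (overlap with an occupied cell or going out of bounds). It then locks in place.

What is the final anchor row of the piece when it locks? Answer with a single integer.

Answer: 1

Derivation:
Spawn at (row=0, col=6). Try each row:
  row 0: fits
  row 1: fits
  row 2: blocked -> lock at row 1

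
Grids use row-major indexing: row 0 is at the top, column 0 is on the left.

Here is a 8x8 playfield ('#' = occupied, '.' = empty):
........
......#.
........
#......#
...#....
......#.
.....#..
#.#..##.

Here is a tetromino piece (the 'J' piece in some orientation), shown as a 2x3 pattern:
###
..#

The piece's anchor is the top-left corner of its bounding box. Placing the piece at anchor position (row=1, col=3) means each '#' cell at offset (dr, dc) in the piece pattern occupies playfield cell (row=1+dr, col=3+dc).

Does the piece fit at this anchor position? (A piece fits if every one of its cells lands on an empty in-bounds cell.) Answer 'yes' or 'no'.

Check each piece cell at anchor (1, 3):
  offset (0,0) -> (1,3): empty -> OK
  offset (0,1) -> (1,4): empty -> OK
  offset (0,2) -> (1,5): empty -> OK
  offset (1,2) -> (2,5): empty -> OK
All cells valid: yes

Answer: yes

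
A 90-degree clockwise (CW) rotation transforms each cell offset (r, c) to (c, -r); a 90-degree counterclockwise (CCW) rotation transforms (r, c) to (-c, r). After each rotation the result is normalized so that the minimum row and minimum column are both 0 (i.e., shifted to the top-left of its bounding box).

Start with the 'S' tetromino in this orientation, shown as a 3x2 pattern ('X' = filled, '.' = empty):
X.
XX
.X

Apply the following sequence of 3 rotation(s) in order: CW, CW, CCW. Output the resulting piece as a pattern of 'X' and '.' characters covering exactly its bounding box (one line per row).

Start:
X.
XX
.X
After rotation 1 (CW):
.XX
XX.
After rotation 2 (CW):
X.
XX
.X
After rotation 3 (CCW):
.XX
XX.

Answer: .XX
XX.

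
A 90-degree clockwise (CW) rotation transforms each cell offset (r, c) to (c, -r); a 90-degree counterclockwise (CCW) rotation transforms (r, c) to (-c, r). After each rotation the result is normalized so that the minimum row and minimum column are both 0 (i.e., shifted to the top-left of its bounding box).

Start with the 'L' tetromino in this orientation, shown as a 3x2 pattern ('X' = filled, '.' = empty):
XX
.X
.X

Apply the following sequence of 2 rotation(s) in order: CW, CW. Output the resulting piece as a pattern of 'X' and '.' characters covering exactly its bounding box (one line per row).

Start:
XX
.X
.X
After rotation 1 (CW):
..X
XXX
After rotation 2 (CW):
X.
X.
XX

Answer: X.
X.
XX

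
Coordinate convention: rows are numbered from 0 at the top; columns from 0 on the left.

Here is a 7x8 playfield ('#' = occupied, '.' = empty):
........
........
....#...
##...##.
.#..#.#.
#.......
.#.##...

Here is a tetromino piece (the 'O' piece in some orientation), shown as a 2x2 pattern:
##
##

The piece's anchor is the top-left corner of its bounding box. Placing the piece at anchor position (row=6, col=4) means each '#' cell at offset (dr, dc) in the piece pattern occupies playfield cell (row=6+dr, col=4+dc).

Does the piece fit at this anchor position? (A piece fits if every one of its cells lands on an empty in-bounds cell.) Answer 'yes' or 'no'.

Answer: no

Derivation:
Check each piece cell at anchor (6, 4):
  offset (0,0) -> (6,4): occupied ('#') -> FAIL
  offset (0,1) -> (6,5): empty -> OK
  offset (1,0) -> (7,4): out of bounds -> FAIL
  offset (1,1) -> (7,5): out of bounds -> FAIL
All cells valid: no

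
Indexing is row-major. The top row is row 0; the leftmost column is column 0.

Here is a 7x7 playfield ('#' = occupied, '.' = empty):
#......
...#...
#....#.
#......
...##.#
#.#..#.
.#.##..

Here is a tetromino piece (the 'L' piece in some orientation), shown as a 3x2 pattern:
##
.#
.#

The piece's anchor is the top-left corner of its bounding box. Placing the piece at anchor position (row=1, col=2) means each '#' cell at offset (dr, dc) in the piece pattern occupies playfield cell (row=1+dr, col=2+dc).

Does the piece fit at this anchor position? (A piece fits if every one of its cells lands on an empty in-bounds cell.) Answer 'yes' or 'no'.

Check each piece cell at anchor (1, 2):
  offset (0,0) -> (1,2): empty -> OK
  offset (0,1) -> (1,3): occupied ('#') -> FAIL
  offset (1,1) -> (2,3): empty -> OK
  offset (2,1) -> (3,3): empty -> OK
All cells valid: no

Answer: no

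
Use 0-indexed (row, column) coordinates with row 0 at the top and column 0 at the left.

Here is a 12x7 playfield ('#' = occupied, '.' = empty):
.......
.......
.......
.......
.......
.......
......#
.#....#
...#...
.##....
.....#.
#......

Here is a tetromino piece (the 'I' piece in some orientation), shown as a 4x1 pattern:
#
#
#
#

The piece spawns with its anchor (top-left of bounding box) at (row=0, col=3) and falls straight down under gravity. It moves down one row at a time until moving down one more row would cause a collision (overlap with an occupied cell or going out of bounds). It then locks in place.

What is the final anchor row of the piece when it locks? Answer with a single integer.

Answer: 4

Derivation:
Spawn at (row=0, col=3). Try each row:
  row 0: fits
  row 1: fits
  row 2: fits
  row 3: fits
  row 4: fits
  row 5: blocked -> lock at row 4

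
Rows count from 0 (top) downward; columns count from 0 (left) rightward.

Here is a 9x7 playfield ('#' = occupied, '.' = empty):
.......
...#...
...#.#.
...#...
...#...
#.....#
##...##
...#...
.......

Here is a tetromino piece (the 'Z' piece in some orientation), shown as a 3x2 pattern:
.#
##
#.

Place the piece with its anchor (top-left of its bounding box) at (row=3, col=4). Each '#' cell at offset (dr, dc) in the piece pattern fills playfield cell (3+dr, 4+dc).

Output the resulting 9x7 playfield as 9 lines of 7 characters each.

Fill (3+0,4+1) = (3,5)
Fill (3+1,4+0) = (4,4)
Fill (3+1,4+1) = (4,5)
Fill (3+2,4+0) = (5,4)

Answer: .......
...#...
...#.#.
...#.#.
...###.
#...#.#
##...##
...#...
.......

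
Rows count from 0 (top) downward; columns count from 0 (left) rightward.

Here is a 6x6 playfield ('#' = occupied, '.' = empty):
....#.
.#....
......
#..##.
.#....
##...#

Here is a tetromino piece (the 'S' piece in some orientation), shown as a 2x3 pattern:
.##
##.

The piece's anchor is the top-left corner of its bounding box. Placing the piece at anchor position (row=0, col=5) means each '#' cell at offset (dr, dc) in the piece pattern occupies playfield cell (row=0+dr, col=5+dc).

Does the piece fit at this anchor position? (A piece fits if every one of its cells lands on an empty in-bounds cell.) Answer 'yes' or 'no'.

Answer: no

Derivation:
Check each piece cell at anchor (0, 5):
  offset (0,1) -> (0,6): out of bounds -> FAIL
  offset (0,2) -> (0,7): out of bounds -> FAIL
  offset (1,0) -> (1,5): empty -> OK
  offset (1,1) -> (1,6): out of bounds -> FAIL
All cells valid: no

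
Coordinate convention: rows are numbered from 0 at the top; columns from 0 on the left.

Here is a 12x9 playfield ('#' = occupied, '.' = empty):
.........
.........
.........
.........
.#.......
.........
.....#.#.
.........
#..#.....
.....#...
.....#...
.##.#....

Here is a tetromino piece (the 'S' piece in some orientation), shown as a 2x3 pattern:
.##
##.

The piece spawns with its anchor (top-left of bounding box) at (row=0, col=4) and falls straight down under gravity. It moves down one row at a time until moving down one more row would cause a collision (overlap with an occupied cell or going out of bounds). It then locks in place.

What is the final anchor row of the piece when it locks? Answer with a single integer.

Answer: 4

Derivation:
Spawn at (row=0, col=4). Try each row:
  row 0: fits
  row 1: fits
  row 2: fits
  row 3: fits
  row 4: fits
  row 5: blocked -> lock at row 4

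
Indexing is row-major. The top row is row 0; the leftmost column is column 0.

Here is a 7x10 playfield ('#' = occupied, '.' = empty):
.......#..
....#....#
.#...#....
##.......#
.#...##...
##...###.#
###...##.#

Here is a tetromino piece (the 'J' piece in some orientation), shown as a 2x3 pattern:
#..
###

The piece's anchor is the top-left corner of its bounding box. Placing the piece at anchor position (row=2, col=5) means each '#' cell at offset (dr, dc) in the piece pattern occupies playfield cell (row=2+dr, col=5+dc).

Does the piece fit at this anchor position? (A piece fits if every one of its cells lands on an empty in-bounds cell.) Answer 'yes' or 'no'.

Answer: no

Derivation:
Check each piece cell at anchor (2, 5):
  offset (0,0) -> (2,5): occupied ('#') -> FAIL
  offset (1,0) -> (3,5): empty -> OK
  offset (1,1) -> (3,6): empty -> OK
  offset (1,2) -> (3,7): empty -> OK
All cells valid: no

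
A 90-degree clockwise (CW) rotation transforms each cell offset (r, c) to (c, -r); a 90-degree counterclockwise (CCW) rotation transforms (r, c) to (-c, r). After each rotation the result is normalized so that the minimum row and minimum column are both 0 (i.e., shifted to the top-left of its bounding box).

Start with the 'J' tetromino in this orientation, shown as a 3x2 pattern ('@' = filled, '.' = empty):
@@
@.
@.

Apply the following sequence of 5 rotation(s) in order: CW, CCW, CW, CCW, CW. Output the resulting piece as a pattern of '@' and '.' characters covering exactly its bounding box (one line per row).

Start:
@@
@.
@.
After rotation 1 (CW):
@@@
..@
After rotation 2 (CCW):
@@
@.
@.
After rotation 3 (CW):
@@@
..@
After rotation 4 (CCW):
@@
@.
@.
After rotation 5 (CW):
@@@
..@

Answer: @@@
..@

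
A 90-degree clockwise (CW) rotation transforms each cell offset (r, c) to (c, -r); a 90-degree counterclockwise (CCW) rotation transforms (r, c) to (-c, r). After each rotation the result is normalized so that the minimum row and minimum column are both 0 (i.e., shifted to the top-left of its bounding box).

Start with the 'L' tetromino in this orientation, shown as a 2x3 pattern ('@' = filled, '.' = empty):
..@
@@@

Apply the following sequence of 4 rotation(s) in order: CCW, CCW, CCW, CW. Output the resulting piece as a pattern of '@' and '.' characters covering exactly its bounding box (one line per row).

Start:
..@
@@@
After rotation 1 (CCW):
@@
.@
.@
After rotation 2 (CCW):
@@@
@..
After rotation 3 (CCW):
@.
@.
@@
After rotation 4 (CW):
@@@
@..

Answer: @@@
@..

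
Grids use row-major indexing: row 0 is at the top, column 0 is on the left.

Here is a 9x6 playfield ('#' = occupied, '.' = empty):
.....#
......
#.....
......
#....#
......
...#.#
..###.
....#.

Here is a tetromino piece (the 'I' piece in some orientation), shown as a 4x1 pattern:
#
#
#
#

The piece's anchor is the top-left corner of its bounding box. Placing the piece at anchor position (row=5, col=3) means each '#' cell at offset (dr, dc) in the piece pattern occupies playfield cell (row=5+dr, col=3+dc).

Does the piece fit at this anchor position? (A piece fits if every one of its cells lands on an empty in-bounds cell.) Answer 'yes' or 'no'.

Answer: no

Derivation:
Check each piece cell at anchor (5, 3):
  offset (0,0) -> (5,3): empty -> OK
  offset (1,0) -> (6,3): occupied ('#') -> FAIL
  offset (2,0) -> (7,3): occupied ('#') -> FAIL
  offset (3,0) -> (8,3): empty -> OK
All cells valid: no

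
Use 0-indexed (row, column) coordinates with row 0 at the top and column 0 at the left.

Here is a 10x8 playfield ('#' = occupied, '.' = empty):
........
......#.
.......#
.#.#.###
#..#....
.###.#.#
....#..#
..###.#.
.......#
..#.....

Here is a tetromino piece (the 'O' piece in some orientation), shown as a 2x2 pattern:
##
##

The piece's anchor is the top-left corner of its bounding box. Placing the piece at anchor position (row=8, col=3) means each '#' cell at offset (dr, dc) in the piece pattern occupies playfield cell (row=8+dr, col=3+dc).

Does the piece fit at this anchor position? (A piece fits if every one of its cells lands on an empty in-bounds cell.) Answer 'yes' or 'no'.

Answer: yes

Derivation:
Check each piece cell at anchor (8, 3):
  offset (0,0) -> (8,3): empty -> OK
  offset (0,1) -> (8,4): empty -> OK
  offset (1,0) -> (9,3): empty -> OK
  offset (1,1) -> (9,4): empty -> OK
All cells valid: yes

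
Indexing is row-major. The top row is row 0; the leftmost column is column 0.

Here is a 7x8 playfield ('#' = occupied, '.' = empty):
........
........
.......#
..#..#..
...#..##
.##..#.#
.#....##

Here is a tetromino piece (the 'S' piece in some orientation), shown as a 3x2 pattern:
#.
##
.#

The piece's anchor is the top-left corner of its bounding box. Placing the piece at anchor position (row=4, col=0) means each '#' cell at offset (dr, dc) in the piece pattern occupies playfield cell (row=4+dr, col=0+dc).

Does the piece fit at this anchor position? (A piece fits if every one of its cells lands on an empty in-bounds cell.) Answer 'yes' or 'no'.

Answer: no

Derivation:
Check each piece cell at anchor (4, 0):
  offset (0,0) -> (4,0): empty -> OK
  offset (1,0) -> (5,0): empty -> OK
  offset (1,1) -> (5,1): occupied ('#') -> FAIL
  offset (2,1) -> (6,1): occupied ('#') -> FAIL
All cells valid: no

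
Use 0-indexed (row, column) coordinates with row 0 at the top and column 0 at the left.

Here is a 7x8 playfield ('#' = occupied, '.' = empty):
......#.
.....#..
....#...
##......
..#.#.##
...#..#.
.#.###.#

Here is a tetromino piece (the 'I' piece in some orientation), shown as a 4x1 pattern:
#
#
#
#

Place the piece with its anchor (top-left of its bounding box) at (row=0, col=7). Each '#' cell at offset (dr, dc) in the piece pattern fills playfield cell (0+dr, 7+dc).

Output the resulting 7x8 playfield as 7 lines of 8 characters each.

Fill (0+0,7+0) = (0,7)
Fill (0+1,7+0) = (1,7)
Fill (0+2,7+0) = (2,7)
Fill (0+3,7+0) = (3,7)

Answer: ......##
.....#.#
....#..#
##.....#
..#.#.##
...#..#.
.#.###.#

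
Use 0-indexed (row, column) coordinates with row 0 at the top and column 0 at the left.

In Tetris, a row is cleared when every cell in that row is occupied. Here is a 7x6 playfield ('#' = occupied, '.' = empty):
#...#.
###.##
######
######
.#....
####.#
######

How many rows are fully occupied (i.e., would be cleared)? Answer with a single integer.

Check each row:
  row 0: 4 empty cells -> not full
  row 1: 1 empty cell -> not full
  row 2: 0 empty cells -> FULL (clear)
  row 3: 0 empty cells -> FULL (clear)
  row 4: 5 empty cells -> not full
  row 5: 1 empty cell -> not full
  row 6: 0 empty cells -> FULL (clear)
Total rows cleared: 3

Answer: 3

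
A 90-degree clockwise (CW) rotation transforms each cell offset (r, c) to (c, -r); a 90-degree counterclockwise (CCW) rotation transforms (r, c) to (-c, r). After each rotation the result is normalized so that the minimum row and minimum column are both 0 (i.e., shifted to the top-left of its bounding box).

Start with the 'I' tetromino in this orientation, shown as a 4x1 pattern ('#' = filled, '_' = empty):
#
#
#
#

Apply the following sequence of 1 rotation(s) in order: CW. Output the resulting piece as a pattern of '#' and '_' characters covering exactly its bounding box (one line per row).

Answer: ####

Derivation:
Start:
#
#
#
#
After rotation 1 (CW):
####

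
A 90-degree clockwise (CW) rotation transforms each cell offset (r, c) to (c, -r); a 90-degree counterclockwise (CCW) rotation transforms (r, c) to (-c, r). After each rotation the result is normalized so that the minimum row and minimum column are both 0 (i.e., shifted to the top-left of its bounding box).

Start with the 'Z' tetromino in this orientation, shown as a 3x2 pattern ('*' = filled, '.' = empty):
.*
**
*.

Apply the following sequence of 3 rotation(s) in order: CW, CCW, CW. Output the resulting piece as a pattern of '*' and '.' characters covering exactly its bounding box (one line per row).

Answer: **.
.**

Derivation:
Start:
.*
**
*.
After rotation 1 (CW):
**.
.**
After rotation 2 (CCW):
.*
**
*.
After rotation 3 (CW):
**.
.**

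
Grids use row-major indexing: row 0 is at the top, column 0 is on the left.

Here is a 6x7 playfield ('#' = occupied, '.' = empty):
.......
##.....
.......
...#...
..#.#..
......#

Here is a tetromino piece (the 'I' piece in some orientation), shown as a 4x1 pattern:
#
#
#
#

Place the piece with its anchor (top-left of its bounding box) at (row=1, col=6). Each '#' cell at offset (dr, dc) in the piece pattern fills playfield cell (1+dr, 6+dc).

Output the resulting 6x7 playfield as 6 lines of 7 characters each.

Answer: .......
##....#
......#
...#..#
..#.#.#
......#

Derivation:
Fill (1+0,6+0) = (1,6)
Fill (1+1,6+0) = (2,6)
Fill (1+2,6+0) = (3,6)
Fill (1+3,6+0) = (4,6)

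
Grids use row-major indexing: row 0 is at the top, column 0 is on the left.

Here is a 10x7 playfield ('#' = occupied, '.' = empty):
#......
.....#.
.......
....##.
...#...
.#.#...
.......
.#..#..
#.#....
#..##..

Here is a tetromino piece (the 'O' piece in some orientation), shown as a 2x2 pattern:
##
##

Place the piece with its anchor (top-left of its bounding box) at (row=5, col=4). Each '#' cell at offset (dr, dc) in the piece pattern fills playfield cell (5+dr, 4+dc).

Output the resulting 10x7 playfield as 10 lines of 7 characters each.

Fill (5+0,4+0) = (5,4)
Fill (5+0,4+1) = (5,5)
Fill (5+1,4+0) = (6,4)
Fill (5+1,4+1) = (6,5)

Answer: #......
.....#.
.......
....##.
...#...
.#.###.
....##.
.#..#..
#.#....
#..##..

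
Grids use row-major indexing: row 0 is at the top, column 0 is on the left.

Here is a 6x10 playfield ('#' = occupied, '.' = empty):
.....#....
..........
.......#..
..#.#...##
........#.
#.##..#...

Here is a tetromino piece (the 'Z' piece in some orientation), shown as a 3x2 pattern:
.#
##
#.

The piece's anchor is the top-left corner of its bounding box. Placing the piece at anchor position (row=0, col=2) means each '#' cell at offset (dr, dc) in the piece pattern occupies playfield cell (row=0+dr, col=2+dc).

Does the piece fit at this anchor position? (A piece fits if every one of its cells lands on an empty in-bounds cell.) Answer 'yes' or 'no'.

Answer: yes

Derivation:
Check each piece cell at anchor (0, 2):
  offset (0,1) -> (0,3): empty -> OK
  offset (1,0) -> (1,2): empty -> OK
  offset (1,1) -> (1,3): empty -> OK
  offset (2,0) -> (2,2): empty -> OK
All cells valid: yes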